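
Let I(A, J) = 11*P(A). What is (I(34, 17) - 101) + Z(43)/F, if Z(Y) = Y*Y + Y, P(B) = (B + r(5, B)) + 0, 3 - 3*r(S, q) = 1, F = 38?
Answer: 18817/57 ≈ 330.12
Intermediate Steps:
r(S, q) = ⅔ (r(S, q) = 1 - ⅓*1 = 1 - ⅓ = ⅔)
P(B) = ⅔ + B (P(B) = (B + ⅔) + 0 = (⅔ + B) + 0 = ⅔ + B)
Z(Y) = Y + Y² (Z(Y) = Y² + Y = Y + Y²)
I(A, J) = 22/3 + 11*A (I(A, J) = 11*(⅔ + A) = 22/3 + 11*A)
(I(34, 17) - 101) + Z(43)/F = ((22/3 + 11*34) - 101) + (43*(1 + 43))/38 = ((22/3 + 374) - 101) + (43*44)*(1/38) = (1144/3 - 101) + 1892*(1/38) = 841/3 + 946/19 = 18817/57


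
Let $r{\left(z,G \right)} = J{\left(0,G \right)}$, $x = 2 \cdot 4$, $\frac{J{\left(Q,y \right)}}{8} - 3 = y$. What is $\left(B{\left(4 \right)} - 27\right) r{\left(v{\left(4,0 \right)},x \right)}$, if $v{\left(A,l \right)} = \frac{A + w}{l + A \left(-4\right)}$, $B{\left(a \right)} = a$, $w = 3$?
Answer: $-2024$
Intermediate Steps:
$J{\left(Q,y \right)} = 24 + 8 y$
$x = 8$
$v{\left(A,l \right)} = \frac{3 + A}{l - 4 A}$ ($v{\left(A,l \right)} = \frac{A + 3}{l + A \left(-4\right)} = \frac{3 + A}{l - 4 A}$)
$r{\left(z,G \right)} = 24 + 8 G$
$\left(B{\left(4 \right)} - 27\right) r{\left(v{\left(4,0 \right)},x \right)} = \left(4 - 27\right) \left(24 + 8 \cdot 8\right) = - 23 \left(24 + 64\right) = \left(-23\right) 88 = -2024$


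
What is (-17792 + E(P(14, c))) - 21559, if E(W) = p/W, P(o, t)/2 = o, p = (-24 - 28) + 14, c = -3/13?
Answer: -550933/14 ≈ -39352.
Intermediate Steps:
c = -3/13 (c = -3*1/13 = -3/13 ≈ -0.23077)
p = -38 (p = -52 + 14 = -38)
P(o, t) = 2*o
E(W) = -38/W
(-17792 + E(P(14, c))) - 21559 = (-17792 - 38/(2*14)) - 21559 = (-17792 - 38/28) - 21559 = (-17792 - 38*1/28) - 21559 = (-17792 - 19/14) - 21559 = -249107/14 - 21559 = -550933/14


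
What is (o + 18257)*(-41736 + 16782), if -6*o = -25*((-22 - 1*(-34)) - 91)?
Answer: -447371153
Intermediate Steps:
o = -1975/6 (o = -(-25)*((-22 - 1*(-34)) - 91)/6 = -(-25)*((-22 + 34) - 91)/6 = -(-25)*(12 - 91)/6 = -(-25)*(-79)/6 = -1/6*1975 = -1975/6 ≈ -329.17)
(o + 18257)*(-41736 + 16782) = (-1975/6 + 18257)*(-41736 + 16782) = (107567/6)*(-24954) = -447371153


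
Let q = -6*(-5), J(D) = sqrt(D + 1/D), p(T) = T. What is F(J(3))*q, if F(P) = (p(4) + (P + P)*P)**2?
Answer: 10240/3 ≈ 3413.3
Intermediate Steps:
q = 30
F(P) = (4 + 2*P**2)**2 (F(P) = (4 + (P + P)*P)**2 = (4 + (2*P)*P)**2 = (4 + 2*P**2)**2)
F(J(3))*q = (4*(2 + (sqrt(3 + 1/3))**2)**2)*30 = (4*(2 + (sqrt(10/3))**2)**2)*30 = (4*(2 + (sqrt(30)/3)**2)**2)*30 = (4*(2 + 10/3)**2)*30 = (4*(16/3)**2)*30 = (4*(256/9))*30 = (1024/9)*30 = 10240/3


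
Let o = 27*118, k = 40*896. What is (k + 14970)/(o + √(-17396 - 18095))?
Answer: 161880660/10186087 - 50810*I*√35491/10186087 ≈ 15.892 - 0.93972*I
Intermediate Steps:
k = 35840
o = 3186
(k + 14970)/(o + √(-17396 - 18095)) = (35840 + 14970)/(3186 + √(-17396 - 18095)) = 50810/(3186 + √(-35491)) = 50810/(3186 + I*√35491)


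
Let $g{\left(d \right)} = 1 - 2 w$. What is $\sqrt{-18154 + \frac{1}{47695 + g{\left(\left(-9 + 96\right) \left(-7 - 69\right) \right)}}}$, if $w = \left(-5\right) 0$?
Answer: $\frac{i \sqrt{2581167958523}}{11924} \approx 134.74 i$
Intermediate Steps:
$w = 0$
$g{\left(d \right)} = 1$ ($g{\left(d \right)} = 1 - 0 = 1 + 0 = 1$)
$\sqrt{-18154 + \frac{1}{47695 + g{\left(\left(-9 + 96\right) \left(-7 - 69\right) \right)}}} = \sqrt{-18154 + \frac{1}{47695 + 1}} = \sqrt{-18154 + \frac{1}{47696}} = \sqrt{- \frac{865873183}{47696}} = \frac{i \sqrt{2581167958523}}{11924}$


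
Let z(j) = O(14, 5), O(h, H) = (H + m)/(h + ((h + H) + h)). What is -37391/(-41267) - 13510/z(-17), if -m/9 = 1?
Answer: 13101728277/82534 ≈ 1.5874e+5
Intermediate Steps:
m = -9 (m = -9*1 = -9)
O(h, H) = (-9 + H)/(H + 3*h) (O(h, H) = (H - 9)/(h + ((h + H) + h)) = (-9 + H)/(h + ((H + h) + h)) = (-9 + H)/(h + (H + 2*h)) = (-9 + H)/(H + 3*h))
z(j) = -4/47 (z(j) = (-9 + 5)/(5 + 3*14) = -4/(5 + 42) = -4/47)
-37391/(-41267) - 13510/z(-17) = -37391/(-41267) - 13510/(-4/47) = -37391*(-1/41267) - 13510*(-47/4) = 37391/41267 + 317485/2 = 13101728277/82534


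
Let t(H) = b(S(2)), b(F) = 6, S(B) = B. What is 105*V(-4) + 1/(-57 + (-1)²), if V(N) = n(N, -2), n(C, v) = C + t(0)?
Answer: 11759/56 ≈ 209.98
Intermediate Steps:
t(H) = 6
n(C, v) = 6 + C (n(C, v) = C + 6 = 6 + C)
V(N) = 6 + N
105*V(-4) + 1/(-57 + (-1)²) = 105*(6 - 4) + 1/(-57 + (-1)²) = 105*2 + 1/(-57 + 1) = 210 + 1/(-56) = 210 - 1/56 = 11759/56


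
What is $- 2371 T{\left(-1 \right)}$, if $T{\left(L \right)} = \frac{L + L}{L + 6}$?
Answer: $\frac{4742}{5} \approx 948.4$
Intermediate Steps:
$T{\left(L \right)} = \frac{2 L}{6 + L}$
$- 2371 T{\left(-1 \right)} = - 2371 \cdot 2 \left(-1\right) \frac{1}{6 - 1} = - 2371 \cdot 2 \left(-1\right) \frac{1}{5} = \left(-2371\right) \left(- \frac{2}{5}\right) = \frac{4742}{5}$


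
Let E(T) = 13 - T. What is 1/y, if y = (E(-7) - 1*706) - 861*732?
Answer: -1/630938 ≈ -1.5849e-6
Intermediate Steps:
y = -630938 (y = ((13 - 1*(-7)) - 1*706) - 861*732 = ((13 + 7) - 706) - 630252 = (20 - 706) - 630252 = -686 - 630252 = -630938)
1/y = 1/(-630938) = -1/630938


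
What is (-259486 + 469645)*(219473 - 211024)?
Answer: 1775633391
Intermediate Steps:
(-259486 + 469645)*(219473 - 211024) = 210159*8449 = 1775633391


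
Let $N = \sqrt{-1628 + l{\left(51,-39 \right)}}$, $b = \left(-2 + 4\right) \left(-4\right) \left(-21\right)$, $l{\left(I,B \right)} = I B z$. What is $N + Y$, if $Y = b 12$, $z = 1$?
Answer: $2016 + i \sqrt{3617} \approx 2016.0 + 60.141 i$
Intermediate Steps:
$l{\left(I,B \right)} = B I$ ($l{\left(I,B \right)} = I B 1 = B I 1 = B I$)
$b = 168$ ($b = 2 \left(-4\right) \left(-21\right) = \left(-8\right) \left(-21\right) = 168$)
$Y = 2016$ ($Y = 168 \cdot 12 = 2016$)
$N = i \sqrt{3617}$ ($N = \sqrt{-1628 - 1989} = \sqrt{-3617} = i \sqrt{3617} \approx 60.141 i$)
$N + Y = i \sqrt{3617} + 2016 = 2016 + i \sqrt{3617}$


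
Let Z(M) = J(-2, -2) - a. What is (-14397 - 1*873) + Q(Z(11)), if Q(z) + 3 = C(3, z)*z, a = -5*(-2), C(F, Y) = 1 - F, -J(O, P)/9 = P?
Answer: -15289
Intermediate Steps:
J(O, P) = -9*P
a = 10
Z(M) = 8 (Z(M) = -9*(-2) - 1*10 = 18 - 10 = 8)
Q(z) = -3 - 2*z (Q(z) = -3 + (1 - 1*3)*z = -3 + (1 - 3)*z = -3 - 2*z)
(-14397 - 1*873) + Q(Z(11)) = (-14397 - 1*873) + (-3 - 2*8) = (-14397 - 873) + (-3 - 16) = -15270 - 19 = -15289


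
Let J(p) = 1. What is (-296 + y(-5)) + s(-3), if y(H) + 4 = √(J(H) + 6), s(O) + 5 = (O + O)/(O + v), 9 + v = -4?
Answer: -2437/8 + √7 ≈ -301.98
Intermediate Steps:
v = -13 (v = -9 - 4 = -13)
s(O) = -5 + 2*O/(-13 + O) (s(O) = -5 + (O + O)/(O - 13) = -5 + (2*O)/(-13 + O) = -5 + 2*O/(-13 + O))
y(H) = -4 + √7 (y(H) = -4 + √(1 + 6) = -4 + √7)
(-296 + y(-5)) + s(-3) = (-296 + (-4 + √7)) + (65 - 3*(-3))/(-13 - 3) = (-300 + √7) + (65 + 9)/(-16) = (-300 + √7) - 1/16*74 = (-300 + √7) - 37/8 = -2437/8 + √7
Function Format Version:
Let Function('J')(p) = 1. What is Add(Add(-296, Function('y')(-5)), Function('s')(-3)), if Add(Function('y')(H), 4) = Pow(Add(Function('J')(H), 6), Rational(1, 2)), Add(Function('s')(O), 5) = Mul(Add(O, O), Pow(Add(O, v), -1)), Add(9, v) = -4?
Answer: Add(Rational(-2437, 8), Pow(7, Rational(1, 2))) ≈ -301.98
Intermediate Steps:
v = -13 (v = Add(-9, -4) = -13)
Function('s')(O) = Add(-5, Mul(2, O, Pow(Add(-13, O), -1))) (Function('s')(O) = Add(-5, Mul(Add(O, O), Pow(Add(O, -13), -1))) = Add(-5, Mul(Mul(2, O), Pow(Add(-13, O), -1))) = Add(-5, Mul(2, O, Pow(Add(-13, O), -1))))
Function('y')(H) = Add(-4, Pow(7, Rational(1, 2))) (Function('y')(H) = Add(-4, Pow(Add(1, 6), Rational(1, 2))) = Add(-4, Pow(7, Rational(1, 2))))
Add(Add(-296, Function('y')(-5)), Function('s')(-3)) = Add(Add(-296, Add(-4, Pow(7, Rational(1, 2)))), Mul(Pow(Add(-13, -3), -1), Add(65, Mul(-3, -3)))) = Add(Add(-300, Pow(7, Rational(1, 2))), Mul(Pow(-16, -1), Add(65, 9))) = Add(Add(-300, Pow(7, Rational(1, 2))), Mul(Rational(-1, 16), 74)) = Add(Add(-300, Pow(7, Rational(1, 2))), Rational(-37, 8)) = Add(Rational(-2437, 8), Pow(7, Rational(1, 2)))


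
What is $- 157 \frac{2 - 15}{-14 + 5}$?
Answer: $- \frac{2041}{9} \approx -226.78$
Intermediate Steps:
$- 157 \frac{2 - 15}{-14 + 5} = - 157 \left(- \frac{13}{-9}\right) = - 157 \left(\left(-13\right) \left(- \frac{1}{9}\right)\right) = \left(-157\right) \frac{13}{9} = - \frac{2041}{9}$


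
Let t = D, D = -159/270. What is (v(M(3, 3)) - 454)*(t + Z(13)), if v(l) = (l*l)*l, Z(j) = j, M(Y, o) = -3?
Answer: -537277/90 ≈ -5969.7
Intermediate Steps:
v(l) = l³ (v(l) = l²*l = l³)
D = -53/90 (D = -159*1/270 = -53/90 ≈ -0.58889)
t = -53/90 ≈ -0.58889
(v(M(3, 3)) - 454)*(t + Z(13)) = ((-3)³ - 454)*(-53/90 + 13) = (-27 - 454)*(1117/90) = -481*1117/90 = -537277/90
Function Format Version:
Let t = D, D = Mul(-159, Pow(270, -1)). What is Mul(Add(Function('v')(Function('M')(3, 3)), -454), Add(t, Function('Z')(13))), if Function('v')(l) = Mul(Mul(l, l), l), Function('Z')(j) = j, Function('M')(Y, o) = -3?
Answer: Rational(-537277, 90) ≈ -5969.7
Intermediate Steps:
Function('v')(l) = Pow(l, 3) (Function('v')(l) = Mul(Pow(l, 2), l) = Pow(l, 3))
D = Rational(-53, 90) (D = Mul(-159, Rational(1, 270)) = Rational(-53, 90) ≈ -0.58889)
t = Rational(-53, 90) ≈ -0.58889
Mul(Add(Function('v')(Function('M')(3, 3)), -454), Add(t, Function('Z')(13))) = Mul(Add(Pow(-3, 3), -454), Add(Rational(-53, 90), 13)) = Mul(Add(-27, -454), Rational(1117, 90)) = Mul(-481, Rational(1117, 90)) = Rational(-537277, 90)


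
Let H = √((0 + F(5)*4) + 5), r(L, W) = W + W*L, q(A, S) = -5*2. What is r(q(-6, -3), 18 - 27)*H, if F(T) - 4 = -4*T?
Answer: 81*I*√59 ≈ 622.17*I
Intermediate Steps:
q(A, S) = -10
F(T) = 4 - 4*T
r(L, W) = W + L*W
H = I*√59 (H = √((0 + (4 - 4*5)*4) + 5) = √((0 + (4 - 20)*4) + 5) = √((0 - 16*4) + 5) = √((0 - 64) + 5) = √(-64 + 5) = √(-59) = I*√59 ≈ 7.6811*I)
r(q(-6, -3), 18 - 27)*H = ((18 - 27)*(1 - 10))*(I*√59) = (-9*(-9))*(I*√59) = 81*(I*√59) = 81*I*√59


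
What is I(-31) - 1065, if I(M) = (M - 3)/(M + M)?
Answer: -32998/31 ≈ -1064.5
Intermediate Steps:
I(M) = (-3 + M)/(2*M) (I(M) = (-3 + M)/((2*M)) = (-3 + M)*(1/(2*M)) = (-3 + M)/(2*M))
I(-31) - 1065 = (½)*(-3 - 31)/(-31) - 1065 = (½)*(-1/31)*(-34) - 1065 = 17/31 - 1065 = -32998/31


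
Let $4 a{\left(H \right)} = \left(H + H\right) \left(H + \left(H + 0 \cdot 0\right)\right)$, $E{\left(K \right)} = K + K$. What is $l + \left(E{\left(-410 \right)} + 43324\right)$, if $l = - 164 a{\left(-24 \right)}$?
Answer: $-51960$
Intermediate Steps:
$E{\left(K \right)} = 2 K$
$a{\left(H \right)} = H^{2}$ ($a{\left(H \right)} = \frac{\left(H + H\right) \left(H + \left(H + 0 \cdot 0\right)\right)}{4} = \frac{2 H \left(H + \left(H + 0\right)\right)}{4} = \frac{2 H \left(H + H\right)}{4} = \frac{2 H 2 H}{4} = \frac{4 H^{2}}{4} = H^{2}$)
$l = -94464$ ($l = - 164 \left(-24\right)^{2} = \left(-164\right) 576 = -94464$)
$l + \left(E{\left(-410 \right)} + 43324\right) = -94464 + \left(2 \left(-410\right) + 43324\right) = -94464 + \left(-820 + 43324\right) = -94464 + 42504 = -51960$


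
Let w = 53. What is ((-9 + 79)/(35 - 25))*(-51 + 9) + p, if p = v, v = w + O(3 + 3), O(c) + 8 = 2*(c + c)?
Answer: -225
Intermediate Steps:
O(c) = -8 + 4*c (O(c) = -8 + 2*(c + c) = -8 + 2*(2*c) = -8 + 4*c)
v = 69 (v = 53 + (-8 + 4*(3 + 3)) = 53 + (-8 + 4*6) = 53 + (-8 + 24) = 53 + 16 = 69)
p = 69
((-9 + 79)/(35 - 25))*(-51 + 9) + p = ((-9 + 79)/(35 - 25))*(-51 + 9) + 69 = (70/10)*(-42) + 69 = (70*(⅒))*(-42) + 69 = 7*(-42) + 69 = -294 + 69 = -225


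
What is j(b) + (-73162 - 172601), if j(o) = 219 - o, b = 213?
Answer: -245757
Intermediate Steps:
j(b) + (-73162 - 172601) = (219 - 1*213) + (-73162 - 172601) = (219 - 213) - 245763 = 6 - 245763 = -245757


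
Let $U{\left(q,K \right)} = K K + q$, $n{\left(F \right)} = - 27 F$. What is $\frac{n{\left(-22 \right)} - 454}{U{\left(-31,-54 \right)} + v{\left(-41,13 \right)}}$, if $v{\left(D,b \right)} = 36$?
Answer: $\frac{140}{2921} \approx 0.047929$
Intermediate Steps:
$U{\left(q,K \right)} = q + K^{2}$ ($U{\left(q,K \right)} = K^{2} + q = q + K^{2}$)
$\frac{n{\left(-22 \right)} - 454}{U{\left(-31,-54 \right)} + v{\left(-41,13 \right)}} = \frac{\left(-27\right) \left(-22\right) - 454}{\left(-31 + \left(-54\right)^{2}\right) + 36} = \frac{594 - 454}{\left(-31 + 2916\right) + 36} = \frac{140}{2885 + 36} = \frac{140}{2921}$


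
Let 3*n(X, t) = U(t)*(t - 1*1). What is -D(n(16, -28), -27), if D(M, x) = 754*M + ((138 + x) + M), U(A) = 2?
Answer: 43457/3 ≈ 14486.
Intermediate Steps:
n(X, t) = -⅔ + 2*t/3 (n(X, t) = (2*(t - 1*1))/3 = (2*(t - 1))/3 = (2*(-1 + t))/3 = (-2 + 2*t)/3 = -⅔ + 2*t/3)
D(M, x) = 138 + x + 755*M (D(M, x) = 754*M + (138 + M + x) = 138 + x + 755*M)
-D(n(16, -28), -27) = -(138 - 27 + 755*(-⅔ + (⅔)*(-28))) = -(138 - 27 + 755*(-⅔ - 56/3)) = -(138 - 27 + 755*(-58/3)) = -(138 - 27 - 43790/3) = -1*(-43457/3) = 43457/3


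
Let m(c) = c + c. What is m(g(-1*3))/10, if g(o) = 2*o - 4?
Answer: -2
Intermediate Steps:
g(o) = -4 + 2*o
m(c) = 2*c
m(g(-1*3))/10 = (2*(-4 + 2*(-1*3)))/10 = (2*(-4 + 2*(-3)))/10 = (2*(-4 - 6))/10 = (2*(-10))/10 = (⅒)*(-20) = -2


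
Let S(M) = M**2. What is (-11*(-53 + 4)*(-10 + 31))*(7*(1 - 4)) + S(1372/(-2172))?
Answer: -70085194802/294849 ≈ -2.3770e+5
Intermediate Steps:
(-11*(-53 + 4)*(-10 + 31))*(7*(1 - 4)) + S(1372/(-2172)) = (-11*(-53 + 4)*(-10 + 31))*(7*(1 - 4)) + (1372/(-2172))**2 = (-(-539)*21)*(7*(-3)) + (1372*(-1/2172))**2 = -11*(-1029)*(-21) + (-343/543)**2 = 11319*(-21) + 117649/294849 = -237699 + 117649/294849 = -70085194802/294849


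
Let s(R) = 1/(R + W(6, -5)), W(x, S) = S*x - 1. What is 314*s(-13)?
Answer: -157/22 ≈ -7.1364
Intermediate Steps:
W(x, S) = -1 + S*x
s(R) = 1/(-31 + R) (s(R) = 1/(R + (-1 - 5*6)) = 1/(R + (-1 - 30)) = 1/(R - 31) = 1/(-31 + R))
314*s(-13) = 314/(-31 - 13) = 314/(-44) = 314*(-1/44) = -157/22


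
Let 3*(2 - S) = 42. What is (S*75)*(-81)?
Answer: 72900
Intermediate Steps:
S = -12 (S = 2 - 1/3*42 = 2 - 14 = -12)
(S*75)*(-81) = -12*75*(-81) = -900*(-81) = 72900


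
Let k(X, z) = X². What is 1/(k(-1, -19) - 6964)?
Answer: -1/6963 ≈ -0.00014362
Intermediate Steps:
1/(k(-1, -19) - 6964) = 1/((-1)² - 6964) = 1/(1 - 6964) = 1/(-6963) = -1/6963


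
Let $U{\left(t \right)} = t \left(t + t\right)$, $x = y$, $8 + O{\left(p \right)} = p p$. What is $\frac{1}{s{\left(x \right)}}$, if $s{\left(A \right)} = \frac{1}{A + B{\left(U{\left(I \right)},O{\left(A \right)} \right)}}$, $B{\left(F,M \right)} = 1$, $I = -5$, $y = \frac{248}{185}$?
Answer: $\frac{433}{185} \approx 2.3405$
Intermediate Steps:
$y = \frac{248}{185}$ ($y = 248 \cdot \frac{1}{185} = \frac{248}{185} \approx 1.3405$)
$O{\left(p \right)} = -8 + p^{2}$ ($O{\left(p \right)} = -8 + p p = -8 + p^{2}$)
$x = \frac{248}{185} \approx 1.3405$
$U{\left(t \right)} = 2 t^{2}$ ($U{\left(t \right)} = t 2 t = 2 t^{2}$)
$s{\left(A \right)} = \frac{1}{1 + A}$ ($s{\left(A \right)} = \frac{1}{A + 1} = \frac{1}{1 + A}$)
$\frac{1}{s{\left(x \right)}} = \frac{1}{\frac{1}{1 + \frac{248}{185}}} = \frac{1}{\frac{1}{\frac{433}{185}}} = \frac{1}{\frac{185}{433}} = \frac{433}{185}$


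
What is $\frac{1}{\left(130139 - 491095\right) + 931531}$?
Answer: $\frac{1}{570575} \approx 1.7526 \cdot 10^{-6}$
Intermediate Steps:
$\frac{1}{\left(130139 - 491095\right) + 931531} = \frac{1}{-360956 + 931531} = \frac{1}{570575}$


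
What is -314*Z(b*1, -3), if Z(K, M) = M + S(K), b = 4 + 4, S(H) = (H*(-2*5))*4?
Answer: 101422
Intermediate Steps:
S(H) = -40*H (S(H) = (H*(-10))*4 = -10*H*4 = -40*H)
b = 8
Z(K, M) = M - 40*K
-314*Z(b*1, -3) = -314*(-3 - 320) = -314*(-323) = 101422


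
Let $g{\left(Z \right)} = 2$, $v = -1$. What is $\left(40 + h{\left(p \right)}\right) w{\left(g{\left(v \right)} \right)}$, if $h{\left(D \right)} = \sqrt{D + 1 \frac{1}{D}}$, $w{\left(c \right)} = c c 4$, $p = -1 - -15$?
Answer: $640 + \frac{8 \sqrt{2758}}{7} \approx 700.02$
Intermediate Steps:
$p = 14$ ($p = -1 + 15 = 14$)
$w{\left(c \right)} = 4 c^{2}$ ($w{\left(c \right)} = c^{2} \cdot 4 = 4 c^{2}$)
$h{\left(D \right)} = \sqrt{D + \frac{1}{D}}$
$\left(40 + h{\left(p \right)}\right) w{\left(g{\left(v \right)} \right)} = \left(40 + \sqrt{14 + \frac{1}{14}}\right) 4 \cdot 2^{2} = \left(40 + \sqrt{14 + \frac{1}{14}}\right) 4 \cdot 4 = \left(40 + \sqrt{\frac{197}{14}}\right) 16 = \left(40 + \frac{\sqrt{2758}}{14}\right) 16 = 640 + \frac{8 \sqrt{2758}}{7}$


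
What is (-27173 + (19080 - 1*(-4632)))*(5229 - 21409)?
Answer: 55998980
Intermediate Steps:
(-27173 + (19080 - 1*(-4632)))*(5229 - 21409) = (-27173 + (19080 + 4632))*(-16180) = (-27173 + 23712)*(-16180) = -3461*(-16180) = 55998980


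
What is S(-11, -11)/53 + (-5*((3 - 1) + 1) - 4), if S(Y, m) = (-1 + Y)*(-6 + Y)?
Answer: -803/53 ≈ -15.151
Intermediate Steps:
S(-11, -11)/53 + (-5*((3 - 1) + 1) - 4) = (6 + (-11)² - 7*(-11))/53 + (-5*((3 - 1) + 1) - 4) = (6 + 121 + 77)/53 + (-5*(2 + 1) - 4) = (1/53)*204 + (-5*3 - 4) = 204/53 + (-15 - 4) = 204/53 - 19 = -803/53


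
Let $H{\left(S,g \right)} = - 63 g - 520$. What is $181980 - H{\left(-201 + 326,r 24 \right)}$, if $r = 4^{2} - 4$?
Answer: $200644$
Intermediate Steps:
$r = 12$ ($r = 16 - 4 = 12$)
$H{\left(S,g \right)} = -520 - 63 g$
$181980 - H{\left(-201 + 326,r 24 \right)} = 181980 - \left(-520 - 63 \cdot 12 \cdot 24\right) = 181980 - \left(-520 - 18144\right) = 181980 - -18664 = 181980 + 18664 = 200644$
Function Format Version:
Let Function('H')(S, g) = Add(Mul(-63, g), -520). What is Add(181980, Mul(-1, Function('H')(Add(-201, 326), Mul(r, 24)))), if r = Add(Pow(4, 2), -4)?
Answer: 200644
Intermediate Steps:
r = 12 (r = Add(16, -4) = 12)
Function('H')(S, g) = Add(-520, Mul(-63, g))
Add(181980, Mul(-1, Function('H')(Add(-201, 326), Mul(r, 24)))) = Add(181980, Mul(-1, Add(-520, Mul(-63, Mul(12, 24))))) = Add(181980, Mul(-1, Add(-520, Mul(-63, 288)))) = Add(181980, Mul(-1, Add(-520, -18144))) = Add(181980, Mul(-1, -18664)) = Add(181980, 18664) = 200644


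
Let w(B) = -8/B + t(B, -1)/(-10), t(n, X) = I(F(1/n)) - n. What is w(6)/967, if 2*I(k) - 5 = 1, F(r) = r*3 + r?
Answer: -31/29010 ≈ -0.0010686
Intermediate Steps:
F(r) = 4*r (F(r) = 3*r + r = 4*r)
I(k) = 3 (I(k) = 5/2 + (½)*1 = 5/2 + ½ = 3)
t(n, X) = 3 - n
w(B) = -3/10 - 8/B + B/10 (w(B) = -8/B + (3 - B)/(-10) = -8/B + (3 - B)*(-⅒) = -8/B + (-3/10 + B/10) = -3/10 - 8/B + B/10)
w(6)/967 = ((⅒)*(-80 + 6*(-3 + 6))/6)/967 = ((⅒)*(⅙)*(-80 + 6*3))*(1/967) = ((⅒)*(⅙)*(-80 + 18))*(1/967) = ((⅒)*(⅙)*(-62))*(1/967) = -31/30*1/967 = -31/29010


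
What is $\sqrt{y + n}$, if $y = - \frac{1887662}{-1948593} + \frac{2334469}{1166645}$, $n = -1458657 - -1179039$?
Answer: $\frac{i \sqrt{121626228787807852849792755}}{20856112665} \approx 528.79 i$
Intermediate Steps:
$n = -279618$ ($n = -1458657 + 1179039 = -279618$)
$y = \frac{61937260423}{20856112665}$ ($y = \left(-1887662\right) \left(- \frac{1}{1948593}\right) + 2334469 \cdot \frac{1}{1166645} = \frac{17318}{17877} + \frac{2334469}{1166645} = \frac{61937260423}{20856112665} \approx 2.9697$)
$\sqrt{y + n} = \sqrt{\frac{61937260423}{20856112665} - 279618} = \sqrt{- \frac{5831682573901547}{20856112665}} = \frac{i \sqrt{121626228787807852849792755}}{20856112665}$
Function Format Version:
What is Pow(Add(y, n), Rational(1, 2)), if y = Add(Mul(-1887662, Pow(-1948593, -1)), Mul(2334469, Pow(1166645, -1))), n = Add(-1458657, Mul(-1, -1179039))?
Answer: Mul(Rational(1, 20856112665), I, Pow(121626228787807852849792755, Rational(1, 2))) ≈ Mul(528.79, I)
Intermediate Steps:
n = -279618 (n = Add(-1458657, 1179039) = -279618)
y = Rational(61937260423, 20856112665) (y = Add(Mul(-1887662, Rational(-1, 1948593)), Mul(2334469, Rational(1, 1166645))) = Add(Rational(17318, 17877), Rational(2334469, 1166645)) = Rational(61937260423, 20856112665) ≈ 2.9697)
Pow(Add(y, n), Rational(1, 2)) = Pow(Add(Rational(61937260423, 20856112665), -279618), Rational(1, 2)) = Pow(Rational(-5831682573901547, 20856112665), Rational(1, 2)) = Mul(Rational(1, 20856112665), I, Pow(121626228787807852849792755, Rational(1, 2)))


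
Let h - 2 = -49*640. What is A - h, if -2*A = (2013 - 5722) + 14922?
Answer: 51503/2 ≈ 25752.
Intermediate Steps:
A = -11213/2 (A = -((2013 - 5722) + 14922)/2 = -(-3709 + 14922)/2 = -½*11213 = -11213/2 ≈ -5606.5)
h = -31358 (h = 2 - 49*640 = 2 - 31360 = -31358)
A - h = -11213/2 - 1*(-31358) = -11213/2 + 31358 = 51503/2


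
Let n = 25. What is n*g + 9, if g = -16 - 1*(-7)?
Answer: -216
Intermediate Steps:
g = -9 (g = -16 + 7 = -9)
n*g + 9 = 25*(-9) + 9 = -225 + 9 = -216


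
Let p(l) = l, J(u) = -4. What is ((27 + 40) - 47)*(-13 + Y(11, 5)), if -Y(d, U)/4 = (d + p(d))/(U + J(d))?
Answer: -2020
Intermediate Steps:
Y(d, U) = -8*d/(-4 + U) (Y(d, U) = -4*(d + d)/(U - 4) = -4*2*d/(-4 + U) = -8*d/(-4 + U))
((27 + 40) - 47)*(-13 + Y(11, 5)) = ((27 + 40) - 47)*(-13 - 8*11/(-4 + 5)) = (67 - 47)*(-13 - 8*11/1) = 20*(-13 - 8*11*1) = 20*(-13 - 88) = 20*(-101) = -2020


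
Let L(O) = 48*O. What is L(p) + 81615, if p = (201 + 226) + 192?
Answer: 111327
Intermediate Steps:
p = 619 (p = 427 + 192 = 619)
L(p) + 81615 = 48*619 + 81615 = 29712 + 81615 = 111327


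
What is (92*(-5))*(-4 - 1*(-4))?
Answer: 0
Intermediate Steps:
(92*(-5))*(-4 - 1*(-4)) = -460*(-4 + 4) = -460*0 = 0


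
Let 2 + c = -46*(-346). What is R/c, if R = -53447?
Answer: -53447/15914 ≈ -3.3585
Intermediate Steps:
c = 15914 (c = -2 - 46*(-346) = -2 + 15916 = 15914)
R/c = -53447/15914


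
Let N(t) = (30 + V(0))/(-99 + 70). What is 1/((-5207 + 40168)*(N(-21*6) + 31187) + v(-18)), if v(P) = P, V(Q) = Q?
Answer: 29/31618483151 ≈ 9.1718e-10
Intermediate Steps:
N(t) = -30/29 (N(t) = (30 + 0)/(-99 + 70) = 30/(-29) = 30*(-1/29) = -30/29)
1/((-5207 + 40168)*(N(-21*6) + 31187) + v(-18)) = 1/((-5207 + 40168)*(-30/29 + 31187) - 18) = 1/(34961*(904393/29) - 18) = 1/(31618483673/29 - 18) = 1/(31618483151/29) = 29/31618483151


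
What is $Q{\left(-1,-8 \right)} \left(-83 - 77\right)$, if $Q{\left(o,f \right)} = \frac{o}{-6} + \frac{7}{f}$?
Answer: $\frac{340}{3} \approx 113.33$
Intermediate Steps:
$Q{\left(o,f \right)} = \frac{7}{f} - \frac{o}{6}$ ($Q{\left(o,f \right)} = o \left(- \frac{1}{6}\right) + \frac{7}{f} = - \frac{o}{6} + \frac{7}{f} = \frac{7}{f} - \frac{o}{6}$)
$Q{\left(-1,-8 \right)} \left(-83 - 77\right) = \left(\frac{7}{-8} - - \frac{1}{6}\right) \left(-83 - 77\right) = \left(7 \left(- \frac{1}{8}\right) + \frac{1}{6}\right) \left(-160\right) = \left(- \frac{7}{8} + \frac{1}{6}\right) \left(-160\right) = \left(- \frac{17}{24}\right) \left(-160\right) = \frac{340}{3}$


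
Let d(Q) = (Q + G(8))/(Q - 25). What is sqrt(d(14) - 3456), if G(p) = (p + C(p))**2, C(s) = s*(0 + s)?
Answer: I*sqrt(475354)/11 ≈ 62.678*I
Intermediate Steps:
C(s) = s**2 (C(s) = s*s = s**2)
G(p) = (p + p**2)**2
d(Q) = (5184 + Q)/(-25 + Q) (d(Q) = (Q + 8**2*(1 + 8)**2)/(Q - 25) = (Q + 64*9**2)/(-25 + Q) = (Q + 64*81)/(-25 + Q) = (Q + 5184)/(-25 + Q) = (5184 + Q)/(-25 + Q))
sqrt(d(14) - 3456) = sqrt((5184 + 14)/(-25 + 14) - 3456) = sqrt(5198/(-11) - 3456) = sqrt(-1/11*5198 - 3456) = sqrt(-5198/11 - 3456) = sqrt(-43214/11) = I*sqrt(475354)/11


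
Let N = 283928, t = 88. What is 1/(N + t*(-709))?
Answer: 1/221536 ≈ 4.5139e-6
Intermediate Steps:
1/(N + t*(-709)) = 1/(283928 + 88*(-709)) = 1/(283928 - 62392) = 1/221536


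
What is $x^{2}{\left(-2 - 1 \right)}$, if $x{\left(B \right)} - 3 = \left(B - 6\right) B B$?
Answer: $6084$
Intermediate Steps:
$x{\left(B \right)} = 3 + B^{2} \left(-6 + B\right)$ ($x{\left(B \right)} = 3 + \left(B - 6\right) B B = 3 + \left(-6 + B\right) B B = 3 + B \left(-6 + B\right) B = 3 + B^{2} \left(-6 + B\right)$)
$x^{2}{\left(-2 - 1 \right)} = \left(3 + \left(-2 - 1\right)^{3} - 6 \left(-2 - 1\right)^{2}\right)^{2} = \left(3 + \left(-3\right)^{3} - 6 \left(-3\right)^{2}\right)^{2} = \left(3 - 27 - 54\right)^{2} = \left(-78\right)^{2} = 6084$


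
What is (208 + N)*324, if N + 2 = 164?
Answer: 119880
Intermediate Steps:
N = 162 (N = -2 + 164 = 162)
(208 + N)*324 = (208 + 162)*324 = 370*324 = 119880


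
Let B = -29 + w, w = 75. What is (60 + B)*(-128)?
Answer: -13568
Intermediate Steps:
B = 46 (B = -29 + 75 = 46)
(60 + B)*(-128) = (60 + 46)*(-128) = 106*(-128) = -13568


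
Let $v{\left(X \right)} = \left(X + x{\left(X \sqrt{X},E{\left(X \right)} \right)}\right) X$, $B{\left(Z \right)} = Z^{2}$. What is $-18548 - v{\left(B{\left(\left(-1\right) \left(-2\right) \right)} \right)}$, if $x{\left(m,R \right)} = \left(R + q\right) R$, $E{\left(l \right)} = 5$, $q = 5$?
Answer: $-18764$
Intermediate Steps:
$x{\left(m,R \right)} = R \left(5 + R\right)$ ($x{\left(m,R \right)} = \left(R + 5\right) R = \left(5 + R\right) R = R \left(5 + R\right)$)
$v{\left(X \right)} = X \left(50 + X\right)$ ($v{\left(X \right)} = \left(X + 5 \left(5 + 5\right)\right) X = \left(X + 5 \cdot 10\right) X = \left(X + 50\right) X = \left(50 + X\right) X = X \left(50 + X\right)$)
$-18548 - v{\left(B{\left(\left(-1\right) \left(-2\right) \right)} \right)} = -18548 - \left(\left(-1\right) \left(-2\right)\right)^{2} \left(50 + \left(\left(-1\right) \left(-2\right)\right)^{2}\right) = -18548 - 2^{2} \left(50 + 2^{2}\right) = -18548 - 4 \left(50 + 4\right) = -18548 - 4 \cdot 54 = -18548 - 216 = -18764$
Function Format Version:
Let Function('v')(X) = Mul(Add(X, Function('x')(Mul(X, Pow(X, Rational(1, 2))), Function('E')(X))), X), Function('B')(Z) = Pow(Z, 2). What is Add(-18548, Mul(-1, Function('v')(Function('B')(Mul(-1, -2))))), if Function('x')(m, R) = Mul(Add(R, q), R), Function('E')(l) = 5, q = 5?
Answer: -18764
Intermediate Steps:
Function('x')(m, R) = Mul(R, Add(5, R)) (Function('x')(m, R) = Mul(Add(R, 5), R) = Mul(Add(5, R), R) = Mul(R, Add(5, R)))
Function('v')(X) = Mul(X, Add(50, X)) (Function('v')(X) = Mul(Add(X, Mul(5, Add(5, 5))), X) = Mul(Add(X, Mul(5, 10)), X) = Mul(Add(X, 50), X) = Mul(Add(50, X), X) = Mul(X, Add(50, X)))
Add(-18548, Mul(-1, Function('v')(Function('B')(Mul(-1, -2))))) = Add(-18548, Mul(-1, Mul(Pow(Mul(-1, -2), 2), Add(50, Pow(Mul(-1, -2), 2))))) = Add(-18548, Mul(-1, Mul(Pow(2, 2), Add(50, Pow(2, 2))))) = Add(-18548, Mul(-1, Mul(4, Add(50, 4)))) = Add(-18548, Mul(-1, Mul(4, 54))) = Add(-18548, Mul(-1, 216)) = Add(-18548, -216) = -18764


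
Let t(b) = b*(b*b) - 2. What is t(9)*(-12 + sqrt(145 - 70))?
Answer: -8724 + 3635*sqrt(3) ≈ -2428.0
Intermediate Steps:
t(b) = -2 + b**3 (t(b) = b*b**2 - 2 = b**3 - 2 = -2 + b**3)
t(9)*(-12 + sqrt(145 - 70)) = (-2 + 9**3)*(-12 + sqrt(145 - 70)) = (-2 + 729)*(-12 + sqrt(75)) = 727*(-12 + 5*sqrt(3)) = -8724 + 3635*sqrt(3)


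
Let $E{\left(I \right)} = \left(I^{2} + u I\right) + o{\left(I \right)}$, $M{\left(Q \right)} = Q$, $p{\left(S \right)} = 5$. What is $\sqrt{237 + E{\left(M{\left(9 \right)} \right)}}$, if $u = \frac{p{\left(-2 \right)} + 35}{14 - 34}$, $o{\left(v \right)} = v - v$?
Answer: $10 \sqrt{3} \approx 17.32$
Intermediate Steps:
$o{\left(v \right)} = 0$
$u = -2$ ($u = \frac{5 + 35}{14 - 34} = \frac{40}{-20} = 40 \left(- \frac{1}{20}\right) = -2$)
$E{\left(I \right)} = I^{2} - 2 I$ ($E{\left(I \right)} = \left(I^{2} - 2 I\right) + 0 = I^{2} - 2 I$)
$\sqrt{237 + E{\left(M{\left(9 \right)} \right)}} = \sqrt{237 + 9 \left(-2 + 9\right)} = \sqrt{237 + 9 \cdot 7} = \sqrt{237 + 63} = \sqrt{300} = 10 \sqrt{3}$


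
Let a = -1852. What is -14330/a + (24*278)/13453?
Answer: 102569017/12457478 ≈ 8.2335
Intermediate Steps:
-14330/a + (24*278)/13453 = -14330/(-1852) + (24*278)/13453 = -14330*(-1/1852) + 6672*(1/13453) = 7165/926 + 6672/13453 = 102569017/12457478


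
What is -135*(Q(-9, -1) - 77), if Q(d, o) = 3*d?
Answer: 14040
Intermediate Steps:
-135*(Q(-9, -1) - 77) = -135*(3*(-9) - 77) = -135*(-27 - 77) = -135*(-104) = 14040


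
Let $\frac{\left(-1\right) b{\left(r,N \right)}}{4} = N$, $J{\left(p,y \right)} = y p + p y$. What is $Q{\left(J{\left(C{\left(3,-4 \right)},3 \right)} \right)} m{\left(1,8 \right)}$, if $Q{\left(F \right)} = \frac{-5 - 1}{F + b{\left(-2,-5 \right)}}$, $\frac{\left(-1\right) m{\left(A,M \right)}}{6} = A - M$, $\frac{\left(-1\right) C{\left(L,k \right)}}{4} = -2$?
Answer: $- \frac{63}{17} \approx -3.7059$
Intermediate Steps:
$C{\left(L,k \right)} = 8$ ($C{\left(L,k \right)} = \left(-4\right) \left(-2\right) = 8$)
$J{\left(p,y \right)} = 2 p y$ ($J{\left(p,y \right)} = p y + p y = 2 p y$)
$b{\left(r,N \right)} = - 4 N$
$m{\left(A,M \right)} = - 6 A + 6 M$ ($m{\left(A,M \right)} = - 6 \left(A - M\right) = - 6 A + 6 M$)
$Q{\left(F \right)} = - \frac{6}{20 + F}$ ($Q{\left(F \right)} = \frac{-5 - 1}{F - -20} = - \frac{6}{F + 20} = - \frac{6}{20 + F}$)
$Q{\left(J{\left(C{\left(3,-4 \right)},3 \right)} \right)} m{\left(1,8 \right)} = - \frac{6}{20 + 2 \cdot 8 \cdot 3} \left(\left(-6\right) 1 + 6 \cdot 8\right) = - \frac{6}{20 + 48} \left(-6 + 48\right) = - \frac{6}{68} \cdot 42 = \left(-6\right) \frac{1}{68} \cdot 42 = \left(- \frac{3}{34}\right) 42 = - \frac{63}{17}$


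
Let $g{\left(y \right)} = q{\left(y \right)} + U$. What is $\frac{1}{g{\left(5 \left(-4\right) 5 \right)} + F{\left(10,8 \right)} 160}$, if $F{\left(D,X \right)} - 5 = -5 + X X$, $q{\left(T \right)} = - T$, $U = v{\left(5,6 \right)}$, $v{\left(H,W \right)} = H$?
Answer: $\frac{1}{10345} \approx 9.6665 \cdot 10^{-5}$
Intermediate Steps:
$U = 5$
$F{\left(D,X \right)} = X^{2}$ ($F{\left(D,X \right)} = 5 + \left(-5 + X X\right) = 5 + \left(-5 + X^{2}\right) = X^{2}$)
$g{\left(y \right)} = 5 - y$ ($g{\left(y \right)} = - y + 5 = 5 - y$)
$\frac{1}{g{\left(5 \left(-4\right) 5 \right)} + F{\left(10,8 \right)} 160} = \frac{1}{\left(5 - 5 \left(-4\right) 5\right) + 8^{2} \cdot 160} = \frac{1}{\left(5 - \left(-20\right) 5\right) + 64 \cdot 160} = \frac{1}{\left(5 - -100\right) + 10240} = \frac{1}{\left(5 + 100\right) + 10240} = \frac{1}{105 + 10240} = \frac{1}{10345}$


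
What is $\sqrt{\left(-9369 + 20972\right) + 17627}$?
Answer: $\sqrt{29230} \approx 170.97$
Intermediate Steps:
$\sqrt{\left(-9369 + 20972\right) + 17627} = \sqrt{11603 + 17627} = \sqrt{29230}$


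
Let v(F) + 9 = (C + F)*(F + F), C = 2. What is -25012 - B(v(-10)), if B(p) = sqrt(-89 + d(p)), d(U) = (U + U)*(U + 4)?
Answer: -25012 - sqrt(46721) ≈ -25228.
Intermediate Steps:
d(U) = 2*U*(4 + U) (d(U) = (2*U)*(4 + U) = 2*U*(4 + U))
v(F) = -9 + 2*F*(2 + F) (v(F) = -9 + (2 + F)*(F + F) = -9 + (2 + F)*(2*F) = -9 + 2*F*(2 + F))
B(p) = sqrt(-89 + 2*p*(4 + p))
-25012 - B(v(-10)) = -25012 - sqrt(-89 + 2*(-9 + 2*(-10)**2 + 4*(-10))*(4 + (-9 + 2*(-10)**2 + 4*(-10)))) = -25012 - sqrt(-89 + 2*(-9 + 2*100 - 40)*(4 + (-9 + 2*100 - 40))) = -25012 - sqrt(-89 + 2*(-9 + 200 - 40)*(4 + (-9 + 200 - 40))) = -25012 - sqrt(-89 + 2*151*(4 + 151)) = -25012 - sqrt(-89 + 2*151*155) = -25012 - sqrt(-89 + 46810) = -25012 - sqrt(46721)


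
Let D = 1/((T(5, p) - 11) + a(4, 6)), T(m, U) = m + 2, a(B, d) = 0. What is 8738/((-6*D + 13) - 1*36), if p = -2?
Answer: -17476/43 ≈ -406.42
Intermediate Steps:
T(m, U) = 2 + m
D = -¼ (D = 1/(((2 + 5) - 11) + 0) = 1/((7 - 11) + 0) = 1/(-4 + 0) = 1/(-4) = -¼ ≈ -0.25000)
8738/((-6*D + 13) - 1*36) = 8738/((-6*(-¼) + 13) - 1*36) = 8738/((3/2 + 13) - 36) = 8738/(29/2 - 36) = 8738/(-43/2) = 8738*(-2/43) = -17476/43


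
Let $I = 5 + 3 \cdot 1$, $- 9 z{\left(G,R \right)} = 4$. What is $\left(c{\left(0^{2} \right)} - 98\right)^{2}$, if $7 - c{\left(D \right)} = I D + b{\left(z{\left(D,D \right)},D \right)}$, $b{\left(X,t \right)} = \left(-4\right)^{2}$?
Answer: $11449$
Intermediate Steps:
$z{\left(G,R \right)} = - \frac{4}{9}$ ($z{\left(G,R \right)} = \left(- \frac{1}{9}\right) 4 = - \frac{4}{9}$)
$I = 8$ ($I = 5 + 3 = 8$)
$b{\left(X,t \right)} = 16$
$c{\left(D \right)} = -9 - 8 D$ ($c{\left(D \right)} = 7 - \left(8 D + 16\right) = 7 - \left(16 + 8 D\right) = -9 - 8 D$)
$\left(c{\left(0^{2} \right)} - 98\right)^{2} = \left(\left(-9 - 8 \cdot 0^{2}\right) - 98\right)^{2} = \left(\left(-9 - 0\right) - 98\right)^{2} = \left(\left(-9 + 0\right) - 98\right)^{2} = \left(-9 - 98\right)^{2} = \left(-107\right)^{2} = 11449$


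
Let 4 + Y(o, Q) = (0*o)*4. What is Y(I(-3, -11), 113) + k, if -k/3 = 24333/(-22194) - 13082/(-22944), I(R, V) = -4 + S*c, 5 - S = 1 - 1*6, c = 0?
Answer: -11416789/4714992 ≈ -2.4214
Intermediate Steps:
S = 10 (S = 5 - (1 - 1*6) = 5 - (1 - 6) = 5 - 1*(-5) = 5 + 5 = 10)
I(R, V) = -4 (I(R, V) = -4 + 10*0 = -4 + 0 = -4)
Y(o, Q) = -4 (Y(o, Q) = -4 + (0*o)*4 = -4 + 0*4 = -4 + 0 = -4)
k = 7443179/4714992 (k = -3*(24333/(-22194) - 13082/(-22944)) = -3*(24333*(-1/22194) - 13082*(-1/22944)) = -3*(-8111/7398 + 6541/11472) = -3*(-7443179/14144976) = 7443179/4714992 ≈ 1.5786)
Y(I(-3, -11), 113) + k = -4 + 7443179/4714992 = -11416789/4714992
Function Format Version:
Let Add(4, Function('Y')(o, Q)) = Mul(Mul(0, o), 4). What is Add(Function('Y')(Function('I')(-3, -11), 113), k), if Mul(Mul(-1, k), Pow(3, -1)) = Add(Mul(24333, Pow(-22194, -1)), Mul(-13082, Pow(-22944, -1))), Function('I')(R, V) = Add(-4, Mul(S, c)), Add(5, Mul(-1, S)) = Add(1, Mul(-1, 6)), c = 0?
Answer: Rational(-11416789, 4714992) ≈ -2.4214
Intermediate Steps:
S = 10 (S = Add(5, Mul(-1, Add(1, Mul(-1, 6)))) = Add(5, Mul(-1, Add(1, -6))) = Add(5, Mul(-1, -5)) = Add(5, 5) = 10)
Function('I')(R, V) = -4 (Function('I')(R, V) = Add(-4, Mul(10, 0)) = Add(-4, 0) = -4)
Function('Y')(o, Q) = -4 (Function('Y')(o, Q) = Add(-4, Mul(Mul(0, o), 4)) = Add(-4, Mul(0, 4)) = Add(-4, 0) = -4)
k = Rational(7443179, 4714992) (k = Mul(-3, Add(Mul(24333, Pow(-22194, -1)), Mul(-13082, Pow(-22944, -1)))) = Mul(-3, Add(Mul(24333, Rational(-1, 22194)), Mul(-13082, Rational(-1, 22944)))) = Mul(-3, Add(Rational(-8111, 7398), Rational(6541, 11472))) = Mul(-3, Rational(-7443179, 14144976)) = Rational(7443179, 4714992) ≈ 1.5786)
Add(Function('Y')(Function('I')(-3, -11), 113), k) = Add(-4, Rational(7443179, 4714992)) = Rational(-11416789, 4714992)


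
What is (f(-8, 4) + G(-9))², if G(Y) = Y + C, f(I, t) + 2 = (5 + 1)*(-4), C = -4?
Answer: 1521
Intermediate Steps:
f(I, t) = -26 (f(I, t) = -2 + (5 + 1)*(-4) = -2 + 6*(-4) = -2 - 24 = -26)
G(Y) = -4 + Y (G(Y) = Y - 4 = -4 + Y)
(f(-8, 4) + G(-9))² = (-26 + (-4 - 9))² = (-26 - 13)² = (-39)² = 1521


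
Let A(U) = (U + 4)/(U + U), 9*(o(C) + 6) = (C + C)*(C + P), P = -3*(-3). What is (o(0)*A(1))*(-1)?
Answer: 15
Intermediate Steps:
P = 9
o(C) = -6 + 2*C*(9 + C)/9 (o(C) = -6 + ((C + C)*(C + 9))/9 = -6 + ((2*C)*(9 + C))/9 = -6 + (2*C*(9 + C))/9 = -6 + 2*C*(9 + C)/9)
A(U) = (4 + U)/(2*U) (A(U) = (4 + U)/((2*U)) = (4 + U)*(1/(2*U)) = (4 + U)/(2*U))
(o(0)*A(1))*(-1) = ((-6 + 2*0 + (2/9)*0**2)*((1/2)*(4 + 1)/1))*(-1) = ((-6 + 0 + (2/9)*0)*((1/2)*1*5))*(-1) = ((-6 + 0 + 0)*(5/2))*(-1) = -6*5/2*(-1) = -15*(-1) = 15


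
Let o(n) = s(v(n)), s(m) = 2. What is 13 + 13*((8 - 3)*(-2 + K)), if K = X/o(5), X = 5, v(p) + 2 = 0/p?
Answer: 91/2 ≈ 45.500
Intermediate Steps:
v(p) = -2 (v(p) = -2 + 0/p = -2 + 0 = -2)
o(n) = 2
K = 5/2 ≈ 2.5000
13 + 13*((8 - 3)*(-2 + K)) = 13 + 13*((8 - 3)*(-2 + 5/2)) = 13 + 13*(5*(½)) = 13 + 13*(5/2) = 13 + 65/2 = 91/2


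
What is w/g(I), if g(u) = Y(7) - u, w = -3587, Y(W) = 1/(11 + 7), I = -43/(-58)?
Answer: 936207/179 ≈ 5230.2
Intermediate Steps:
I = 43/58 (I = -43*(-1/58) = 43/58 ≈ 0.74138)
Y(W) = 1/18
g(u) = 1/18 - u
w/g(I) = -3587/(1/18 - 1*43/58) = -3587/(1/18 - 43/58) = -3587/(-179/261) = -3587*(-261/179) = 936207/179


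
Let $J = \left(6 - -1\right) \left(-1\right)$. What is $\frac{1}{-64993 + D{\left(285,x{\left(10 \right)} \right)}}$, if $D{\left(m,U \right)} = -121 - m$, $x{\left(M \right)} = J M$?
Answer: $- \frac{1}{65399} \approx -1.5291 \cdot 10^{-5}$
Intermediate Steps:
$J = -7$ ($J = \left(6 + 1\right) \left(-1\right) = 7 \left(-1\right) = -7$)
$x{\left(M \right)} = - 7 M$
$\frac{1}{-64993 + D{\left(285,x{\left(10 \right)} \right)}} = \frac{1}{-64993 - 406} = \frac{1}{-65399} = - \frac{1}{65399}$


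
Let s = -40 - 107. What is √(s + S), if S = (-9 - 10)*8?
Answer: I*√299 ≈ 17.292*I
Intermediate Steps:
s = -147
S = -152 (S = -19*8 = -152)
√(s + S) = √(-147 - 152) = √(-299) = I*√299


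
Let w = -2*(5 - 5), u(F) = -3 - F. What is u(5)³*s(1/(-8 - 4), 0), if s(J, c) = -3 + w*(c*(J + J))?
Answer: 1536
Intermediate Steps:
w = 0 (w = -2*0 = 0)
s(J, c) = -3 (s(J, c) = -3 + 0*(c*(J + J)) = -3 + 0*(c*(2*J)) = -3 + 0*(2*J*c) = -3 + 0 = -3)
u(5)³*s(1/(-8 - 4), 0) = (-3 - 1*5)³*(-3) = (-3 - 5)³*(-3) = (-8)³*(-3) = -512*(-3) = 1536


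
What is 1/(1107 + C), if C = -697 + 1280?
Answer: 1/1690 ≈ 0.00059172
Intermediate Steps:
C = 583
1/(1107 + C) = 1/(1107 + 583) = 1/1690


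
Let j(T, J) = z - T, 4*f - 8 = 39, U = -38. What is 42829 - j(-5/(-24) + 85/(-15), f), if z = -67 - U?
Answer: 1028461/24 ≈ 42853.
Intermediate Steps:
f = 47/4 (f = 2 + (¼)*39 = 2 + 39/4 = 47/4 ≈ 11.750)
z = -29 (z = -67 - 1*(-38) = -67 + 38 = -29)
j(T, J) = -29 - T
42829 - j(-5/(-24) + 85/(-15), f) = 42829 - (-29 - (-5/(-24) + 85/(-15))) = 42829 - (-29 - (-5*(-1/24) + 85*(-1/15))) = 42829 - (-29 - (5/24 - 17/3)) = 42829 - (-29 - 1*(-131/24)) = 42829 - (-29 + 131/24) = 42829 - 1*(-565/24) = 42829 + 565/24 = 1028461/24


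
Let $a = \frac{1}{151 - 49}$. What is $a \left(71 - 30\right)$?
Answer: $\frac{41}{102} \approx 0.40196$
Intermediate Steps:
$a = \frac{1}{102} \approx 0.0098039$
$a \left(71 - 30\right) = \frac{71 - 30}{102} = \frac{1}{102} \cdot 41 = \frac{41}{102}$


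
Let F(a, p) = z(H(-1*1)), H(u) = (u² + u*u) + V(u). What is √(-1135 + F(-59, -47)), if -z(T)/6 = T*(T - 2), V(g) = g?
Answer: I*√1129 ≈ 33.601*I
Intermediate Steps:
H(u) = u + 2*u² (H(u) = (u² + u*u) + u = (u² + u²) + u = 2*u² + u = u + 2*u²)
z(T) = -6*T*(-2 + T) (z(T) = -6*T*(T - 2) = -6*T*(-2 + T))
F(a, p) = 6 (F(a, p) = 6*((-1*1)*(1 + 2*(-1*1)))*(2 - (-1*1)*(1 + 2*(-1*1))) = 6*(-(1 + 2*(-1)))*(2 - (-1)*(1 + 2*(-1))) = 6*(-(1 - 2))*(2 - (-1)*(1 - 2)) = 6*(-1*(-1))*(2 - (-1)*(-1)) = 6*1*(2 - 1*1) = 6*1*(2 - 1) = 6*1*1 = 6)
√(-1135 + F(-59, -47)) = √(-1135 + 6) = √(-1129) = I*√1129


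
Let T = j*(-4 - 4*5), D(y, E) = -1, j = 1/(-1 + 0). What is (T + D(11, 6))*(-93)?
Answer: -2139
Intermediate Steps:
j = -1 (j = 1/(-1) = -1)
T = 24 (T = -(-4 - 4*5) = -(-4 - 20) = -1*(-24) = 24)
(T + D(11, 6))*(-93) = (24 - 1)*(-93) = 23*(-93) = -2139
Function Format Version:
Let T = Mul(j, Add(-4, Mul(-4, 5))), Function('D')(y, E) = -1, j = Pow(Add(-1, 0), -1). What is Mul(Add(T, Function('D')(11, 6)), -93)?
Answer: -2139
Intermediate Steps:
j = -1 (j = Pow(-1, -1) = -1)
T = 24 (T = Mul(-1, Add(-4, Mul(-4, 5))) = Mul(-1, Add(-4, -20)) = Mul(-1, -24) = 24)
Mul(Add(T, Function('D')(11, 6)), -93) = Mul(Add(24, -1), -93) = Mul(23, -93) = -2139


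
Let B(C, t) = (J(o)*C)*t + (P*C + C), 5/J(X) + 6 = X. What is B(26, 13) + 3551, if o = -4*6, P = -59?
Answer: 5960/3 ≈ 1986.7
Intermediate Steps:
o = -24
J(X) = 5/(-6 + X)
B(C, t) = -58*C - C*t/6 (B(C, t) = ((5/(-6 - 24))*C)*t + (-59*C + C) = ((5/(-30))*C)*t - 58*C = ((5*(-1/30))*C)*t - 58*C = (-C/6)*t - 58*C = -C*t/6 - 58*C = -58*C - C*t/6)
B(26, 13) + 3551 = -⅙*26*(348 + 13) + 3551 = -⅙*26*361 + 3551 = -4693/3 + 3551 = 5960/3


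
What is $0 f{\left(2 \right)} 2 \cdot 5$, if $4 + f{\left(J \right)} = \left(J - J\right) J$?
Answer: $0$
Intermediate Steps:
$f{\left(J \right)} = -4$ ($f{\left(J \right)} = -4 + \left(J - J\right) J = -4 + 0 J = -4 + 0 = -4$)
$0 f{\left(2 \right)} 2 \cdot 5 = 0 \left(-4\right) 2 \cdot 5 = 0 \cdot 10 = 0$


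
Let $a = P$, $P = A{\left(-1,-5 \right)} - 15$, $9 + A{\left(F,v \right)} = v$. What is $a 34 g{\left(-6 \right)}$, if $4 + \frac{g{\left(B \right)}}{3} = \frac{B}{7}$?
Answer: $\frac{100572}{7} \approx 14367.0$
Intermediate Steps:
$A{\left(F,v \right)} = -9 + v$
$g{\left(B \right)} = -12 + \frac{3 B}{7}$ ($g{\left(B \right)} = -12 + 3 \frac{B}{7} = -12 + \frac{3 B}{7}$)
$P = -29$ ($P = \left(-9 - 5\right) - 15 = -14 - 15 = -29$)
$a = -29$
$a 34 g{\left(-6 \right)} = \left(-29\right) 34 \left(-12 + \frac{3}{7} \left(-6\right)\right) = - 986 \left(-12 - \frac{18}{7}\right) = \left(-986\right) \left(- \frac{102}{7}\right) = \frac{100572}{7}$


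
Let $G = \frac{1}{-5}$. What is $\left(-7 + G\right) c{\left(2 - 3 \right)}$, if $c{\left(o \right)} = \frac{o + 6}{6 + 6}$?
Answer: $-3$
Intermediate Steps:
$G = - \frac{1}{5} \approx -0.2$
$c{\left(o \right)} = \frac{1}{2} + \frac{o}{12}$ ($c{\left(o \right)} = \frac{6 + o}{12} = \left(6 + o\right) \frac{1}{12} = \frac{1}{2} + \frac{o}{12}$)
$\left(-7 + G\right) c{\left(2 - 3 \right)} = \left(-7 - \frac{1}{5}\right) \left(\frac{1}{2} + \frac{2 - 3}{12}\right) = - \frac{36 \left(\frac{1}{2} + \frac{1}{12} \left(-1\right)\right)}{5} = - \frac{36 \left(\frac{1}{2} - \frac{1}{12}\right)}{5} = \left(- \frac{36}{5}\right) \frac{5}{12} = -3$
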